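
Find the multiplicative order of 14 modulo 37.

By Lagrange's theorem, ord_37(14) divides φ(37) = 37 − 1 = 36 = 2^2 · 3^2.
Divisors of 36: 1, 2, 3, 4, 6, 9, 12, 18, 36.
Evaluate successive powers at the divisors of 36:
14^1 ≡ 14 (mod 37)
14^2 ≡ 11 (mod 37)
14^3 ≡ 6 (mod 37)
14^4 ≡ 10 (mod 37)
14^6 ≡ 36 (mod 37)
14^9 ≡ 31 (mod 37)
14^12 ≡ 1 (mod 37) ✓
The smallest such exponent is 12, so the order of 14 is 12.

12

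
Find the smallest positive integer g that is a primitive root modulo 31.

3

φ(31) = 31 − 1 = 30 = 2 · 3 · 5.
g is a primitive root iff g^(30/q) ≢ 1 (mod 31) for each prime q ∈ {2, 3, 5}.
g = 2: 2^15 ≡ 1 — hits 1, so not a primitive root.
g = 3: 3^15 ≡ 30; 3^10 ≡ 25; 3^6 ≡ 16 — none is 1, so 3 is a primitive root.
The smallest primitive root modulo 31 is 3.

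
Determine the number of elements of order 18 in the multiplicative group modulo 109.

6

φ(109) = 109 − 1 = 108 = 2^2 · 3^3.
(Z/109Z)^× is cyclic (|G| = 108); a cyclic group of order m has exactly φ(d) elements of each order d | m, and none otherwise.
18 = 2 · 3^2 divides 108, and φ(18) = 6.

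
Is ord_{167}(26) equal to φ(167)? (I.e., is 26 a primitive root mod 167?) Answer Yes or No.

φ(167) = 167 − 1 = 166 = 2 · 83.
Test 26^(166/q) mod 167 for each prime factor q of 166:
26^83 ≡ 166 (mod 167)  [q = 2: ≢ 1 ✓]
26^2 ≡ 8 (mod 167)  [q = 83: ≢ 1 ✓]
None equal 1, so ord_167(26) = 166: 26 is a primitive root.

Yes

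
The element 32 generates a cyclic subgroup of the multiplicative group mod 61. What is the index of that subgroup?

5

Since 32 ∈ (Z/61Z)^×, its order divides φ(61) = 61 − 1 = 60 = 2^2 · 3 · 5.
Divisors of 60: 1, 2, 3, 4, 5, 6, 10, 12, 15, 20, 30, 60.
Compute 32^d (mod 61) for the divisors d until we hit 1:
32^1 ≡ 32
32^2 ≡ 48
32^3 ≡ 11
32^4 ≡ 47
32^5 ≡ 40
32^6 ≡ 60
32^10 ≡ 14
32^12 ≡ 1
Thus |⟨32⟩| = ord(32) = 12.
The index is φ(61) / ord(32) = 60 / 12 = 5.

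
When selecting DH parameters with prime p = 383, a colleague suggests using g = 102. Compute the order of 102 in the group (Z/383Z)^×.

The order of 102 must divide φ(383) = 383 − 1 = 382 = 2 · 191.
Divisors of 382: 1, 2, 191, 382.
Evaluate successive powers at the divisors of 382:
102^1 ≡ 102 (mod 383)
102^2 ≡ 63 (mod 383)
102^191 ≡ 1 (mod 383) ✓
So ord_383(102) = 191.

191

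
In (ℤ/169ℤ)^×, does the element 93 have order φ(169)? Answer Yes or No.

φ(169) = φ(13^2) = 13·(13−1) = 156 = 2^2 · 3 · 13.
An element g generates (Z/169Z)^× iff g^(156/q) ≢ 1 (mod 169) for each prime q ∈ {2, 3, 13}.
93^78 ≡ 168 (mod 169)  [q = 2: ≢ 1 ✓]
93^52 ≡ 146 (mod 169)  [q = 3: ≢ 1 ✓]
93^12 ≡ 79 (mod 169)  [q = 13: ≢ 1 ✓]
All checks pass, so 93 has order 156 and is a primitive root modulo 169.

Yes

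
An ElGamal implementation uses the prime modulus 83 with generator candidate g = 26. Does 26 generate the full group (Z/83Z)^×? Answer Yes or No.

φ(83) = 83 − 1 = 82 = 2 · 41.
Test 26^(82/q) mod 83 for each prime factor q of 82:
26^41 ≡ 1 (mod 83)  [q = 2: ≡ 1 ✗]
26^2 ≡ 12 (mod 83)  [q = 41: ≢ 1 ✓]
Since 26^41 ≡ 1, the order of 26 divides 41 < 82, so 26 is not a primitive root.

No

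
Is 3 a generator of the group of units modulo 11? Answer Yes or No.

No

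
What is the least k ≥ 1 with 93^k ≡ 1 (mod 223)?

222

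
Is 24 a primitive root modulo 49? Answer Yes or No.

φ(49) = φ(7^2) = 7·(7−1) = 42 = 2 · 3 · 7.
24 is a primitive root mod 49 iff 24^(φ(49)/q) ≢ 1 for every prime q | φ(49), i.e. q ∈ {2, 3, 7}.
24^21 ≡ 48 (mod 49)  [q = 2: ≢ 1 ✓]
24^14 ≡ 30 (mod 49)  [q = 3: ≢ 1 ✓]
24^6 ≡ 36 (mod 49)  [q = 7: ≢ 1 ✓]
None equal 1, so ord_49(24) = 42: 24 is a primitive root.

Yes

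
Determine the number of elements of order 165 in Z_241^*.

0

φ(241) = 241 − 1 = 240 = 2^4 · 3 · 5.
(Z/241Z)^× is cyclic (|G| = 240); a cyclic group of order m has exactly φ(d) elements of each order d | m, and none otherwise.
165 does not divide 240, so no element of (Z/241Z)^× has order 165.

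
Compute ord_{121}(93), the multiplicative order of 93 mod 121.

The order of 93 must divide φ(121) = φ(11^2) = 11·(11−1) = 110 = 2 · 5 · 11.
Divisors of 110: 1, 2, 5, 10, 11, 22, 55, 110.
Check 93^d mod 121 for each divisor in increasing order:
93^1 ≡ 93 (mod 121)
93^2 ≡ 58 (mod 121)
93^5 ≡ 67 (mod 121)
93^10 ≡ 12 (mod 121)
93^11 ≡ 27 (mod 121)
93^22 ≡ 3 (mod 121)
93^55 ≡ 1 (mod 121) ✓
The smallest such exponent is 55, so the order of 93 is 55.

55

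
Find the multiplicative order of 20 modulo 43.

Since 20 ∈ (Z/43Z)^×, its order divides φ(43) = 43 − 1 = 42 = 2 · 3 · 7.
Divisors of 42: 1, 2, 3, 6, 7, 14, 21, 42.
Evaluate successive powers at the divisors of 42:
20^1 ≡ 20 (mod 43)
20^2 ≡ 13 (mod 43)
20^3 ≡ 2 (mod 43)
20^6 ≡ 4 (mod 43)
20^7 ≡ 37 (mod 43)
20^14 ≡ 36 (mod 43)
20^21 ≡ 42 (mod 43)
20^42 ≡ 1 (mod 43) ✓
So ord_43(20) = 42.

42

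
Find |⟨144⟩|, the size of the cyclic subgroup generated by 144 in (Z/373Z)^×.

31

ord(144) | φ(373) = 373 − 1 = 372 = 2^2 · 3 · 31.
Divisors of 372: 1, 2, 3, 4, 6, 12, 31, 62, 93, 124, 186, 372.
Test each divisor d:
144^1 ≡ 144 (mod 373)
144^2 ≡ 221 (mod 373)
144^3 ≡ 119 (mod 373)
144^4 ≡ 351 (mod 373)
144^6 ≡ 360 (mod 373)
144^12 ≡ 169 (mod 373)
144^31 ≡ 1 (mod 373) ✓
Therefore the multiplicative order of 144 modulo 373 is 31.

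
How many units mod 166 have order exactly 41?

φ(166) = φ(2)·φ(83) = 1·82 = 82 = 2 · 41.
In a cyclic group of order 82, there are φ(d) elements of order d for each divisor d of 82, and zero for non-divisors.
41 | 82, and φ(41) = 41 − 1 = 40.

40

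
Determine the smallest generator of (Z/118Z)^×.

11

φ(118) = φ(2)·φ(59) = 1·58 = 58 = 2 · 29.
Test candidates g = 2, 3, … against the prime factors q ∈ {2, 29} of φ(118): g is a generator iff g^(58/q) ≢ 1 for every such q.
g = 2: gcd(2, 118) = 2 > 1, not a unit — skip.
g = 3: 3^29 ≡ 1 — hits 1, so not a primitive root.
g = 4: gcd(4, 118) = 2 > 1, not a unit — skip.
g = 5: 5^29 ≡ 1 — hits 1, so not a primitive root.
g = 6: gcd(6, 118) = 2 > 1, not a unit — skip.
g = 7: 7^29 ≡ 1 — hits 1, so not a primitive root.
g = 8: gcd(8, 118) = 2 > 1, not a unit — skip.
g = 9: 9^29 ≡ 1 — hits 1, so not a primitive root.
g = 10: gcd(10, 118) = 2 > 1, not a unit — skip.
g = 11: 11^29 ≡ 117; 11^2 ≡ 3 — none is 1, so 11 is a primitive root.
Hence the least primitive root of 118 is 11.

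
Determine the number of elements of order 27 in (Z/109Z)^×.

18

φ(109) = 109 − 1 = 108 = 2^2 · 3^3.
(Z/109Z)^× is cyclic (|G| = 108); a cyclic group of order m has exactly φ(d) elements of each order d | m, and none otherwise.
27 = 3^3 divides 108, and φ(27) = 18.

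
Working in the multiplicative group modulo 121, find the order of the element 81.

5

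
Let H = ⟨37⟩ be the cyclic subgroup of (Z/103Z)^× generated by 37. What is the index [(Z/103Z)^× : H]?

By Lagrange's theorem, ord_103(37) divides φ(103) = 103 − 1 = 102 = 2 · 3 · 17.
Divisors of 102: 1, 2, 3, 6, 17, 34, 51, 102.
Check 37^d mod 103 for each divisor in increasing order:
37^1 ≡ 37 (mod 103)
37^2 ≡ 30 (mod 103)
37^3 ≡ 80 (mod 103)
37^6 ≡ 14 (mod 103)
37^17 ≡ 102 (mod 103)
37^34 ≡ 1 (mod 103) ✓
The order of 37 is 34, so the subgroup it generates has 34 elements.
Index = |(Z/103Z)^×| / |⟨37⟩| = 102 / 34 = 3.

3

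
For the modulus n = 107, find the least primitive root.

2

φ(107) = 107 − 1 = 106 = 2 · 53.
Test candidates g = 2, 3, … against the prime factors q ∈ {2, 53} of φ(107): g is a generator iff g^(106/q) ≢ 1 for every such q.
g = 2: 2^53 ≡ 106; 2^2 ≡ 4 — none is 1, so 2 is a primitive root.
Hence the least primitive root of 107 is 2.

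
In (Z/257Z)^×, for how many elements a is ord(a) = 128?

64

φ(257) = 257 − 1 = 256 = 2^8.
(Z/257Z)^× is cyclic (|G| = 256); a cyclic group of order m has exactly φ(d) elements of each order d | m, and none otherwise.
128 = 2^7 divides 256, and φ(128) = 64.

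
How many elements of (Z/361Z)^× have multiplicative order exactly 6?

φ(361) = φ(19^2) = 19·(19−1) = 342 = 2 · 3^2 · 19.
(Z/361Z)^× is cyclic (|G| = 342); a cyclic group of order m has exactly φ(d) elements of each order d | m, and none otherwise.
6 = 2 · 3 divides 342, and φ(6) = 2.

2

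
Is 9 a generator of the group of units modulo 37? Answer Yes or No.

No

φ(37) = 37 − 1 = 36 = 2^2 · 3^2.
An element g generates (Z/37Z)^× iff g^(36/q) ≢ 1 (mod 37) for each prime q ∈ {2, 3}.
9^18 ≡ 1 (mod 37)  [q = 2: ≡ 1 ✗]
9^12 ≡ 26 (mod 37)  [q = 3: ≢ 1 ✓]
The check at q = 2 fails, so 9 generates a proper subgroup.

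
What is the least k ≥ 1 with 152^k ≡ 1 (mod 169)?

Since 152 ∈ (Z/169Z)^×, its order divides φ(169) = φ(13^2) = 13·(13−1) = 156 = 2^2 · 3 · 13.
Divisors of 156: 1, 2, 3, 4, 6, 12, 13, 26, 39, 52, 78, 156.
Evaluate successive powers at the divisors of 156:
152^1 ≡ 152 (mod 169)
152^2 ≡ 120 (mod 169)
152^3 ≡ 157 (mod 169)
152^4 ≡ 35 (mod 169)
152^6 ≡ 144 (mod 169)
152^12 ≡ 118 (mod 169)
152^13 ≡ 22 (mod 169)
152^26 ≡ 146 (mod 169)
152^39 ≡ 1 (mod 169) ✓
Hence ord(152) = 39.

39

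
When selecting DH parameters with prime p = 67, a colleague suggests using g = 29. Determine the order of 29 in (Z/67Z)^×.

ord(29) | φ(67) = 67 − 1 = 66 = 2 · 3 · 11.
Divisors of 66: 1, 2, 3, 6, 11, 22, 33, 66.
Test each divisor d:
29^1 ≡ 29
29^2 ≡ 37
29^3 ≡ 1
So ord_67(29) = 3.

3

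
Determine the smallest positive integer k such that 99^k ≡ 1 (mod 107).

53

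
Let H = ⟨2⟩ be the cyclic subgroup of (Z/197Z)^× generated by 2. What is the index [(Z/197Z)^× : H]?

1

By Lagrange's theorem, ord_197(2) divides φ(197) = 197 − 1 = 196 = 2^2 · 7^2.
Divisors of 196: 1, 2, 4, 7, 14, 28, 49, 98, 196.
Test each divisor d:
2^1 ≡ 2 (mod 197)
2^2 ≡ 4 (mod 197)
2^4 ≡ 16 (mod 197)
2^7 ≡ 128 (mod 197)
2^14 ≡ 33 (mod 197)
2^28 ≡ 104 (mod 197)
2^49 ≡ 183 (mod 197)
2^98 ≡ 196 (mod 197)
2^196 ≡ 1 (mod 197) ✓
The order of 2 is 196, so the subgroup it generates has 196 elements.
[(Z/197Z)^× : ⟨2⟩] = 196/196 = 1.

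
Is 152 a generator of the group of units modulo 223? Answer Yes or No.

No

φ(223) = 223 − 1 = 222 = 2 · 3 · 37.
It suffices to check that the order of 152 is not a proper divisor of 222: compute 152^(222/q) for q ∈ {2, 3, 37}.
152^111 ≡ 1 (mod 223)  [q = 2: ≡ 1 ✗]
152^74 ≡ 183 (mod 223)  [q = 3: ≢ 1 ✓]
152^6 ≡ 16 (mod 223)  [q = 37: ≢ 1 ✓]
152^111 ≡ 1 shows ord(152) | 111, strictly less than φ(223); not a primitive root.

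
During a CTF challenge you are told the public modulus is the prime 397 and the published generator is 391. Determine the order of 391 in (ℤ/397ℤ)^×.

396

The order of 391 must divide φ(397) = 397 − 1 = 396 = 2^2 · 3^2 · 11.
Divisors of 396: 1, 2, 3, 4, 6, 9, 11, 12, 18, 22, 33, 36, 44, 66, 99, 132, 198, 396.
Compute 391^d (mod 397) for the divisors d until we hit 1:
391^1 ≡ 391
391^2 ≡ 36
391^3 ≡ 181
391^4 ≡ 105
391^6 ≡ 207
391^9 ≡ 149
391^11 ≡ 203
391^12 ≡ 370
391^18 ≡ 366
391^22 ≡ 318
391^33 ≡ 240
391^36 ≡ 167
391^44 ≡ 286
391^66 ≡ 35
391^99 ≡ 63
391^132 ≡ 34
391^198 ≡ 396
391^396 ≡ 1
Therefore the multiplicative order of 391 modulo 397 is 396.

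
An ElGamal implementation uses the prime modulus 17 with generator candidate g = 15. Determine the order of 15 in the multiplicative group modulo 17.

Since 15 ∈ (Z/17Z)^×, its order divides φ(17) = 17 − 1 = 16 = 2^4.
Divisors of 16: 1, 2, 4, 8, 16.
Compute 15^d (mod 17) for the divisors d until we hit 1:
15^1 ≡ 15
15^2 ≡ 4
15^4 ≡ 16
15^8 ≡ 1
So ord_17(15) = 8.

8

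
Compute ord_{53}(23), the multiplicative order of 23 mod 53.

4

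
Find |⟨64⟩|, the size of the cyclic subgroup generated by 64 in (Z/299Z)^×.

22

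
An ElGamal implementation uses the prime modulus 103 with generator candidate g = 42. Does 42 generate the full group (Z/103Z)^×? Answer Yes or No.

φ(103) = 103 − 1 = 102 = 2 · 3 · 17.
It suffices to check that the order of 42 is not a proper divisor of 102: compute 42^(102/q) for q ∈ {2, 3, 17}.
42^51 ≡ 102 (mod 103)  [q = 2: ≢ 1 ✓]
42^34 ≡ 1 (mod 103)  [q = 3: ≡ 1 ✗]
42^6 ≡ 34 (mod 103)  [q = 17: ≢ 1 ✓]
Since 42^34 ≡ 1, the order of 42 divides 34 < 102, so 42 is not a primitive root.

No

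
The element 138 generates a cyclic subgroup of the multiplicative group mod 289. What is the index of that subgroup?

2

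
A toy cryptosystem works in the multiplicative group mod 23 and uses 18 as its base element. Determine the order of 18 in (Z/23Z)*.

11

By Lagrange's theorem, ord_23(18) divides φ(23) = 23 − 1 = 22 = 2 · 11.
Divisors of 22: 1, 2, 11, 22.
Evaluate successive powers at the divisors of 22:
18^1 ≡ 18 (mod 23)
18^2 ≡ 2 (mod 23)
18^11 ≡ 1 (mod 23) ✓
Therefore the multiplicative order of 18 modulo 23 is 11.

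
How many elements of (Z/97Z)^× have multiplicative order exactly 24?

8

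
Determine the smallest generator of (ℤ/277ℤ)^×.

5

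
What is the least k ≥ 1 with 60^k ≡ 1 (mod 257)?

32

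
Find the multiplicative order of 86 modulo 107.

The order of 86 must divide φ(107) = 107 − 1 = 106 = 2 · 53.
Divisors of 106: 1, 2, 53, 106.
Check 86^d mod 107 for each divisor in increasing order:
86^1 ≡ 86 (mod 107)
86^2 ≡ 13 (mod 107)
86^53 ≡ 1 (mod 107) ✓
The smallest such exponent is 53, so the order of 86 is 53.

53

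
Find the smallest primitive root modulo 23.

φ(23) = 23 − 1 = 22 = 2 · 11.
Test candidates g = 2, 3, … against the prime factors q ∈ {2, 11} of φ(23): g is a generator iff g^(22/q) ≢ 1 for every such q.
g = 2: 2^11 ≡ 1 — hits 1, so not a primitive root.
g = 3: 3^11 ≡ 1 — hits 1, so not a primitive root.
g = 4: 4^11 ≡ 1 — hits 1, so not a primitive root.
g = 5: 5^11 ≡ 22; 5^2 ≡ 2 — none is 1, so 5 is a primitive root.
So 5 is the smallest generator of (Z/23Z)^×.

5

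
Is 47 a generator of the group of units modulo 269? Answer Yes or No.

φ(269) = 269 − 1 = 268 = 2^2 · 67.
It suffices to check that the order of 47 is not a proper divisor of 268: compute 47^(268/q) for q ∈ {2, 67}.
47^134 ≡ 1 (mod 269)  [q = 2: ≡ 1 ✗]
47^4 ≡ 21 (mod 269)  [q = 67: ≢ 1 ✓]
47^134 ≡ 1 shows ord(47) | 134, strictly less than φ(269); not a primitive root.

No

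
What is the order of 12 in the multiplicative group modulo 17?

ord(12) | φ(17) = 17 − 1 = 16 = 2^4.
Divisors of 16: 1, 2, 4, 8, 16.
Compute 12^d (mod 17) for the divisors d until we hit 1:
12^1 ≡ 12 (mod 17)
12^2 ≡ 8 (mod 17)
12^4 ≡ 13 (mod 17)
12^8 ≡ 16 (mod 17)
12^16 ≡ 1 (mod 17) ✓
So ord_17(12) = 16.

16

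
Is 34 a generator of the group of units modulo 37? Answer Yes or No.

φ(37) = 37 − 1 = 36 = 2^2 · 3^2.
34 is a primitive root mod 37 iff 34^(φ(37)/q) ≢ 1 for every prime q | φ(37), i.e. q ∈ {2, 3}.
34^18 ≡ 1 (mod 37)  [q = 2: ≡ 1 ✗]
34^12 ≡ 10 (mod 37)  [q = 3: ≢ 1 ✓]
The check at q = 2 fails, so 34 generates a proper subgroup.

No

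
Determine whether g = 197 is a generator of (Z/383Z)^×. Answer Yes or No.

φ(383) = 383 − 1 = 382 = 2 · 191.
197 is a primitive root mod 383 iff 197^(φ(383)/q) ≢ 1 for every prime q | φ(383), i.e. q ∈ {2, 191}.
197^191 ≡ 382 (mod 383)  [q = 2: ≢ 1 ✓]
197^2 ≡ 126 (mod 383)  [q = 191: ≢ 1 ✓]
Every test exponent gives a nontrivial residue, hence 197 generates the full group.

Yes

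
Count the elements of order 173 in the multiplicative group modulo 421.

0

φ(421) = 421 − 1 = 420 = 2^2 · 3 · 5 · 7.
(Z/421Z)^× is cyclic (|G| = 420); a cyclic group of order m has exactly φ(d) elements of each order d | m, and none otherwise.
Since 173 ∤ 420, the count is 0.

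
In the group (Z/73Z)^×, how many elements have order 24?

8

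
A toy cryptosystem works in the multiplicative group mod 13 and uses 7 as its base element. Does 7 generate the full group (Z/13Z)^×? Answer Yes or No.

Yes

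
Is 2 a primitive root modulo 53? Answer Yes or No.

Yes

φ(53) = 53 − 1 = 52 = 2^2 · 13.
2 is a primitive root mod 53 iff 2^(φ(53)/q) ≢ 1 for every prime q | φ(53), i.e. q ∈ {2, 13}.
2^26 ≡ 52 (mod 53)  [q = 2: ≢ 1 ✓]
2^4 ≡ 16 (mod 53)  [q = 13: ≢ 1 ✓]
Every test exponent gives a nontrivial residue, hence 2 generates the full group.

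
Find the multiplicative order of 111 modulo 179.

178

The order of 111 must divide φ(179) = 179 − 1 = 178 = 2 · 89.
Divisors of 178: 1, 2, 89, 178.
Evaluate successive powers at the divisors of 178:
111^1 ≡ 111 (mod 179)
111^2 ≡ 149 (mod 179)
111^89 ≡ 178 (mod 179)
111^178 ≡ 1 (mod 179) ✓
Therefore the multiplicative order of 111 modulo 179 is 178.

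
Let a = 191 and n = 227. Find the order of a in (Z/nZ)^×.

The order of 191 must divide φ(227) = 227 − 1 = 226 = 2 · 113.
Divisors of 226: 1, 2, 113, 226.
Check 191^d mod 227 for each divisor in increasing order:
191^1 ≡ 191 (mod 227)
191^2 ≡ 161 (mod 227)
191^113 ≡ 226 (mod 227)
191^226 ≡ 1 (mod 227) ✓
Therefore the multiplicative order of 191 modulo 227 is 226.

226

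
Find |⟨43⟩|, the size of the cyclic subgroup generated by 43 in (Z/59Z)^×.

58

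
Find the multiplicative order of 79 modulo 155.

ord(79) | φ(155) = φ(5·31) = (5−1)·(31−1) = 4·30 = 120 = 2^3 · 3 · 5.
Divisors of 120: 1, 2, 3, 4, 5, 6, 8, 10, 12, 15, 20, 24, 30, 40, 60, 120.
Test each divisor d:
79^1 ≡ 79 (mod 155)
79^2 ≡ 41 (mod 155)
79^3 ≡ 139 (mod 155)
79^4 ≡ 131 (mod 155)
79^5 ≡ 119 (mod 155)
79^6 ≡ 101 (mod 155)
79^8 ≡ 111 (mod 155)
79^10 ≡ 56 (mod 155)
79^12 ≡ 126 (mod 155)
79^15 ≡ 154 (mod 155)
79^20 ≡ 36 (mod 155)
79^24 ≡ 66 (mod 155)
79^30 ≡ 1 (mod 155) ✓
Therefore the multiplicative order of 79 modulo 155 is 30.

30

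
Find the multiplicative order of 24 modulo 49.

42

ord(24) | φ(49) = φ(7^2) = 7·(7−1) = 42 = 2 · 3 · 7.
Divisors of 42: 1, 2, 3, 6, 7, 14, 21, 42.
Test each divisor d:
24^1 ≡ 24 (mod 49)
24^2 ≡ 37 (mod 49)
24^3 ≡ 6 (mod 49)
24^6 ≡ 36 (mod 49)
24^7 ≡ 31 (mod 49)
24^14 ≡ 30 (mod 49)
24^21 ≡ 48 (mod 49)
24^42 ≡ 1 (mod 49) ✓
The smallest such exponent is 42, so the order of 24 is 42.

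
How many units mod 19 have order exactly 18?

6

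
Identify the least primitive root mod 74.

φ(74) = φ(2)·φ(37) = 1·36 = 36 = 2^2 · 3^2.
Test candidates g = 2, 3, … against the prime factors q ∈ {2, 3} of φ(74): g is a generator iff g^(36/q) ≢ 1 for every such q.
g = 2: gcd(2, 74) = 2 > 1, not a unit — skip.
g = 3: 3^18 ≡ 1 — hits 1, so not a primitive root.
g = 4: gcd(4, 74) = 2 > 1, not a unit — skip.
g = 5: 5^18 ≡ 73; 5^12 ≡ 47 — none is 1, so 5 is a primitive root.
So 5 is the smallest generator of (Z/74Z)^×.

5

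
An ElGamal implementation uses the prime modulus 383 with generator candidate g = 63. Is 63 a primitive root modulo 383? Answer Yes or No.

No

φ(383) = 383 − 1 = 382 = 2 · 191.
It suffices to check that the order of 63 is not a proper divisor of 382: compute 63^(382/q) for q ∈ {2, 191}.
63^191 ≡ 1 (mod 383)  [q = 2: ≡ 1 ✗]
63^2 ≡ 139 (mod 383)  [q = 191: ≢ 1 ✓]
Since 63^191 ≡ 1, the order of 63 divides 191 < 382, so 63 is not a primitive root.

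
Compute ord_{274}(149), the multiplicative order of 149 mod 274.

ord(149) | φ(274) = φ(2)·φ(137) = 1·136 = 136 = 2^3 · 17.
Divisors of 136: 1, 2, 4, 8, 17, 34, 68, 136.
Compute 149^d (mod 274) for the divisors d until we hit 1:
149^1 ≡ 149 (mod 274)
149^2 ≡ 7 (mod 274)
149^4 ≡ 49 (mod 274)
149^8 ≡ 209 (mod 274)
149^17 ≡ 147 (mod 274)
149^34 ≡ 237 (mod 274)
149^68 ≡ 273 (mod 274)
149^136 ≡ 1 (mod 274) ✓
The smallest such exponent is 136, so the order of 149 is 136.

136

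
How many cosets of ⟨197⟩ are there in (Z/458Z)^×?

3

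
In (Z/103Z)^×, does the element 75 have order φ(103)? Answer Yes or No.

φ(103) = 103 − 1 = 102 = 2 · 3 · 17.
75 is a primitive root mod 103 iff 75^(φ(103)/q) ≢ 1 for every prime q | φ(103), i.e. q ∈ {2, 3, 17}.
75^51 ≡ 102 (mod 103)  [q = 2: ≢ 1 ✓]
75^34 ≡ 46 (mod 103)  [q = 3: ≢ 1 ✓]
75^6 ≡ 66 (mod 103)  [q = 17: ≢ 1 ✓]
All checks pass, so 75 has order 102 and is a primitive root modulo 103.

Yes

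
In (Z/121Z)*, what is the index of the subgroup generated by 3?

22

By Lagrange's theorem, ord_121(3) divides φ(121) = φ(11^2) = 11·(11−1) = 110 = 2 · 5 · 11.
Divisors of 110: 1, 2, 5, 10, 11, 22, 55, 110.
Test each divisor d:
3^1 ≡ 3 (mod 121)
3^2 ≡ 9 (mod 121)
3^5 ≡ 1 (mod 121) ✓
Thus |⟨3⟩| = ord(3) = 5.
The index is φ(121) / ord(3) = 110 / 5 = 22.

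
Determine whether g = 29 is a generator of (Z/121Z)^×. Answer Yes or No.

Yes

φ(121) = φ(11^2) = 11·(11−1) = 110 = 2 · 5 · 11.
It suffices to check that the order of 29 is not a proper divisor of 110: compute 29^(110/q) for q ∈ {2, 5, 11}.
29^55 ≡ 120 (mod 121)  [q = 2: ≢ 1 ✓]
29^22 ≡ 27 (mod 121)  [q = 5: ≢ 1 ✓]
29^10 ≡ 89 (mod 121)  [q = 11: ≢ 1 ✓]
All checks pass, so 29 has order 110 and is a primitive root modulo 121.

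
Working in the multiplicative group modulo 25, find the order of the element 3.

20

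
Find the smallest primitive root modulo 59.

2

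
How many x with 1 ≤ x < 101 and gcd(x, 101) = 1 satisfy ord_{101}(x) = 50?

20

φ(101) = 101 − 1 = 100 = 2^2 · 5^2.
Since (Z/101Z)^× is cyclic of order 100, the number of elements of order d is φ(d) when d | 100 and 0 otherwise.
50 = 2 · 5^2 divides 100, and φ(50) = 20.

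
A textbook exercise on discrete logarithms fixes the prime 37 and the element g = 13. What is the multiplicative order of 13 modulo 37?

36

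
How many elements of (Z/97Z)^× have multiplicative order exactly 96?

32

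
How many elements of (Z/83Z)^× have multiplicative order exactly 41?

40

φ(83) = 83 − 1 = 82 = 2 · 41.
In a cyclic group of order 82, there are φ(d) elements of order d for each divisor d of 82, and zero for non-divisors.
41 | 82, and φ(41) = 41 − 1 = 40.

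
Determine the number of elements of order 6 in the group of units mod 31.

2

φ(31) = 31 − 1 = 30 = 2 · 3 · 5.
In a cyclic group of order 30, there are φ(d) elements of order d for each divisor d of 30, and zero for non-divisors.
6 = 2 · 3 divides 30, and φ(6) = 2.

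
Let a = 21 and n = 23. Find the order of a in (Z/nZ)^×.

22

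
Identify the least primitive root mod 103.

5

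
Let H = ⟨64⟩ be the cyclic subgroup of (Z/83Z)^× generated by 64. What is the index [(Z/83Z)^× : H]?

The order of 64 must divide φ(83) = 83 − 1 = 82 = 2 · 41.
Divisors of 82: 1, 2, 41, 82.
Test each divisor d:
64^1 ≡ 64 (mod 83)
64^2 ≡ 29 (mod 83)
64^41 ≡ 1 (mod 83) ✓
The order of 64 is 41, so the subgroup it generates has 41 elements.
Index = |(Z/83Z)^×| / |⟨64⟩| = 82 / 41 = 2.

2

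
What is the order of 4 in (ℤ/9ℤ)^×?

3

Since 4 ∈ (Z/9Z)^×, its order divides φ(9) = φ(3^2) = 3·(3−1) = 6 = 2 · 3.
Divisors of 6: 1, 2, 3, 6.
Check 4^d mod 9 for each divisor in increasing order:
4^1 ≡ 4 (mod 9)
4^2 ≡ 7 (mod 9)
4^3 ≡ 1 (mod 9) ✓
Therefore the multiplicative order of 4 modulo 9 is 3.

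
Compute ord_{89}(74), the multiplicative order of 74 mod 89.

88

The order of 74 must divide φ(89) = 89 − 1 = 88 = 2^3 · 11.
Divisors of 88: 1, 2, 4, 8, 11, 22, 44, 88.
Check 74^d mod 89 for each divisor in increasing order:
74^1 ≡ 74 (mod 89)
74^2 ≡ 47 (mod 89)
74^4 ≡ 73 (mod 89)
74^8 ≡ 78 (mod 89)
74^11 ≡ 12 (mod 89)
74^22 ≡ 55 (mod 89)
74^44 ≡ 88 (mod 89)
74^88 ≡ 1 (mod 89) ✓
So ord_89(74) = 88.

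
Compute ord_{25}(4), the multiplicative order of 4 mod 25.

10

Since 4 ∈ (Z/25Z)^×, its order divides φ(25) = φ(5^2) = 5·(5−1) = 20 = 2^2 · 5.
Divisors of 20: 1, 2, 4, 5, 10, 20.
Check 4^d mod 25 for each divisor in increasing order:
4^1 ≡ 4 (mod 25)
4^2 ≡ 16 (mod 25)
4^4 ≡ 6 (mod 25)
4^5 ≡ 24 (mod 25)
4^10 ≡ 1 (mod 25) ✓
The smallest such exponent is 10, so the order of 4 is 10.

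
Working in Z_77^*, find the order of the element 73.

30

The order of 73 must divide φ(77) = φ(7·11) = (7−1)·(11−1) = 6·10 = 60 = 2^2 · 3 · 5.
Divisors of 60: 1, 2, 3, 4, 5, 6, 10, 12, 15, 20, 30, 60.
Compute 73^d (mod 77) for the divisors d until we hit 1:
73^1 ≡ 73 (mod 77)
73^2 ≡ 16 (mod 77)
73^3 ≡ 13 (mod 77)
73^4 ≡ 25 (mod 77)
73^5 ≡ 54 (mod 77)
73^6 ≡ 15 (mod 77)
73^10 ≡ 67 (mod 77)
73^12 ≡ 71 (mod 77)
73^15 ≡ 76 (mod 77)
73^20 ≡ 23 (mod 77)
73^30 ≡ 1 (mod 77) ✓
Hence ord(73) = 30.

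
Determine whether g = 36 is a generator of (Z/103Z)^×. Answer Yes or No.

No

φ(103) = 103 − 1 = 102 = 2 · 3 · 17.
An element g generates (Z/103Z)^× iff g^(102/q) ≢ 1 (mod 103) for each prime q ∈ {2, 3, 17}.
36^51 ≡ 1 (mod 103)  [q = 2: ≡ 1 ✗]
36^34 ≡ 56 (mod 103)  [q = 3: ≢ 1 ✓]
36^6 ≡ 9 (mod 103)  [q = 17: ≢ 1 ✓]
36^51 ≡ 1 shows ord(36) | 51, strictly less than φ(103); not a primitive root.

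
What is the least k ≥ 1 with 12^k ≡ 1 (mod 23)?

11

ord(12) | φ(23) = 23 − 1 = 22 = 2 · 11.
Divisors of 22: 1, 2, 11, 22.
Evaluate successive powers at the divisors of 22:
12^1 ≡ 12 (mod 23)
12^2 ≡ 6 (mod 23)
12^11 ≡ 1 (mod 23) ✓
Hence ord(12) = 11.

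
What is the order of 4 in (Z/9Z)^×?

3

ord(4) | φ(9) = φ(3^2) = 3·(3−1) = 6 = 2 · 3.
Divisors of 6: 1, 2, 3, 6.
Compute 4^d (mod 9) for the divisors d until we hit 1:
4^1 ≡ 4
4^2 ≡ 7
4^3 ≡ 1
So ord_9(4) = 3.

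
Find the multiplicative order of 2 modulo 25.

20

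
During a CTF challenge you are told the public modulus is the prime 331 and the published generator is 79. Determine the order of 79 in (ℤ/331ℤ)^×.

By Lagrange's theorem, ord_331(79) divides φ(331) = 331 − 1 = 330 = 2 · 3 · 5 · 11.
Divisors of 330: 1, 2, 3, 5, 6, 10, 11, 15, 22, 30, 33, 55, 66, 110, 165, 330.
Compute 79^d (mod 331) for the divisors d until we hit 1:
79^1 ≡ 79 (mod 331)
79^2 ≡ 283 (mod 331)
79^3 ≡ 180 (mod 331)
79^5 ≡ 297 (mod 331)
79^6 ≡ 293 (mod 331)
79^10 ≡ 163 (mod 331)
79^11 ≡ 299 (mod 331)
79^15 ≡ 85 (mod 331)
79^22 ≡ 31 (mod 331)
79^30 ≡ 274 (mod 331)
79^33 ≡ 1 (mod 331) ✓
So ord_331(79) = 33.

33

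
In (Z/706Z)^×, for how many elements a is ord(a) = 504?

0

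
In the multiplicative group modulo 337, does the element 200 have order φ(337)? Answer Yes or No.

No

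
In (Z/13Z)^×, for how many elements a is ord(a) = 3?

2

φ(13) = 13 − 1 = 12 = 2^2 · 3.
(Z/13Z)^× is cyclic (|G| = 12); a cyclic group of order m has exactly φ(d) elements of each order d | m, and none otherwise.
3 | 12, and φ(3) = 3 − 1 = 2.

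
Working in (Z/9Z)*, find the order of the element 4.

By Lagrange's theorem, ord_9(4) divides φ(9) = φ(3^2) = 3·(3−1) = 6 = 2 · 3.
Divisors of 6: 1, 2, 3, 6.
Test each divisor d:
4^1 ≡ 4
4^2 ≡ 7
4^3 ≡ 1
So ord_9(4) = 3.

3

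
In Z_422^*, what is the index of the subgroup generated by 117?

ord(117) | φ(422) = φ(2)·φ(211) = 1·210 = 210 = 2 · 3 · 5 · 7.
Divisors of 210: 1, 2, 3, 5, 6, 7, 10, 14, 15, 21, 30, 35, 42, 70, 105, 210.
Check 117^d mod 422 for each divisor in increasing order:
117^1 ≡ 117 (mod 422)
117^2 ≡ 185 (mod 422)
117^3 ≡ 123 (mod 422)
117^5 ≡ 389 (mod 422)
117^6 ≡ 359 (mod 422)
117^7 ≡ 225 (mod 422)
117^10 ≡ 245 (mod 422)
117^14 ≡ 407 (mod 422)
117^15 ≡ 355 (mod 422)
117^21 ≡ 1 (mod 422) ✓
So ord_422(117) = 21, hence |⟨117⟩| = 21.
The index is φ(422) / ord(117) = 210 / 21 = 10.

10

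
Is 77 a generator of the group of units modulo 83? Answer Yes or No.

No

φ(83) = 83 − 1 = 82 = 2 · 41.
It suffices to check that the order of 77 is not a proper divisor of 82: compute 77^(82/q) for q ∈ {2, 41}.
77^41 ≡ 1 (mod 83)  [q = 2: ≡ 1 ✗]
77^2 ≡ 36 (mod 83)  [q = 41: ≢ 1 ✓]
The check at q = 2 fails, so 77 generates a proper subgroup.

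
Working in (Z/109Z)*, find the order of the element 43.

ord(43) | φ(109) = 109 − 1 = 108 = 2^2 · 3^3.
Divisors of 108: 1, 2, 3, 4, 6, 9, 12, 18, 27, 36, 54, 108.
Evaluate successive powers at the divisors of 108:
43^1 ≡ 43 (mod 109)
43^2 ≡ 105 (mod 109)
43^3 ≡ 46 (mod 109)
43^4 ≡ 16 (mod 109)
43^6 ≡ 45 (mod 109)
43^9 ≡ 108 (mod 109)
43^12 ≡ 63 (mod 109)
43^18 ≡ 1 (mod 109) ✓
So ord_109(43) = 18.

18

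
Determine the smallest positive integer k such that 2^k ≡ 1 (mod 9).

Since 2 ∈ (Z/9Z)^×, its order divides φ(9) = φ(3^2) = 3·(3−1) = 6 = 2 · 3.
Divisors of 6: 1, 2, 3, 6.
Evaluate successive powers at the divisors of 6:
2^1 ≡ 2
2^2 ≡ 4
2^3 ≡ 8
2^6 ≡ 1
So ord_9(2) = 6.

6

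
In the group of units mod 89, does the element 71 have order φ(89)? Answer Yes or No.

No

φ(89) = 89 − 1 = 88 = 2^3 · 11.
71 is a primitive root mod 89 iff 71^(φ(89)/q) ≢ 1 for every prime q | φ(89), i.e. q ∈ {2, 11}.
71^44 ≡ 1 (mod 89)  [q = 2: ≡ 1 ✗]
71^8 ≡ 67 (mod 89)  [q = 11: ≢ 1 ✓]
71^44 ≡ 1 shows ord(71) | 44, strictly less than φ(89); not a primitive root.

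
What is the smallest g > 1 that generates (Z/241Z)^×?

7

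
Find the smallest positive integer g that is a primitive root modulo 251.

φ(251) = 251 − 1 = 250 = 2 · 5^3.
Test candidates g = 2, 3, … against the prime factors q ∈ {2, 5} of φ(251): g is a generator iff g^(250/q) ≢ 1 for every such q.
g = 2: 2^125 ≡ 250; 2^50 ≡ 1 — hits 1, so not a primitive root.
g = 3: 3^125 ≡ 1 — hits 1, so not a primitive root.
g = 4: 4^125 ≡ 1 — hits 1, so not a primitive root.
g = 5: 5^125 ≡ 1 — hits 1, so not a primitive root.
g = 6: 6^125 ≡ 250; 6^50 ≡ 219 — none is 1, so 6 is a primitive root.
Hence the least primitive root of 251 is 6.

6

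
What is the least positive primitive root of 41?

6

φ(41) = 41 − 1 = 40 = 2^3 · 5.
g is a primitive root iff g^(40/q) ≢ 1 (mod 41) for each prime q ∈ {2, 5}.
g = 2: 2^20 ≡ 1 — hits 1, so not a primitive root.
g = 3: 3^20 ≡ 40; 3^8 ≡ 1 — hits 1, so not a primitive root.
g = 4: 4^20 ≡ 1 — hits 1, so not a primitive root.
g = 5: 5^20 ≡ 1 — hits 1, so not a primitive root.
g = 6: 6^20 ≡ 40; 6^8 ≡ 10 — none is 1, so 6 is a primitive root.
Hence the least primitive root of 41 is 6.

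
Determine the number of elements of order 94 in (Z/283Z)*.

φ(283) = 283 − 1 = 282 = 2 · 3 · 47.
In a cyclic group of order 282, there are φ(d) elements of order d for each divisor d of 282, and zero for non-divisors.
94 = 2 · 47 divides 282, and φ(94) = 46.

46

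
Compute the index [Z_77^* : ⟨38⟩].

2

The order of 38 must divide φ(77) = φ(7·11) = (7−1)·(11−1) = 6·10 = 60 = 2^2 · 3 · 5.
Divisors of 60: 1, 2, 3, 4, 5, 6, 10, 12, 15, 20, 30, 60.
Evaluate successive powers at the divisors of 60:
38^1 ≡ 38 (mod 77)
38^2 ≡ 58 (mod 77)
38^3 ≡ 48 (mod 77)
38^4 ≡ 53 (mod 77)
38^5 ≡ 12 (mod 77)
38^6 ≡ 71 (mod 77)
38^10 ≡ 67 (mod 77)
38^12 ≡ 36 (mod 77)
38^15 ≡ 34 (mod 77)
38^20 ≡ 23 (mod 77)
38^30 ≡ 1 (mod 77) ✓
So ord_77(38) = 30, hence |⟨38⟩| = 30.
[(Z/77Z)^× : ⟨38⟩] = 60/30 = 2.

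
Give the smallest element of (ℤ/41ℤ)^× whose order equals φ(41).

6

φ(41) = 41 − 1 = 40 = 2^3 · 5.
g is a primitive root iff g^(40/q) ≢ 1 (mod 41) for each prime q ∈ {2, 5}.
g = 2: 2^20 ≡ 1 — hits 1, so not a primitive root.
g = 3: 3^20 ≡ 40; 3^8 ≡ 1 — hits 1, so not a primitive root.
g = 4: 4^20 ≡ 1 — hits 1, so not a primitive root.
g = 5: 5^20 ≡ 1 — hits 1, so not a primitive root.
g = 6: 6^20 ≡ 40; 6^8 ≡ 10 — none is 1, so 6 is a primitive root.
The smallest primitive root modulo 41 is 6.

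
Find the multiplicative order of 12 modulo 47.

23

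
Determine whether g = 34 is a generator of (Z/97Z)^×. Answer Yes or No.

No

φ(97) = 97 − 1 = 96 = 2^5 · 3.
It suffices to check that the order of 34 is not a proper divisor of 96: compute 34^(96/q) for q ∈ {2, 3}.
34^48 ≡ 96 (mod 97)  [q = 2: ≢ 1 ✓]
34^32 ≡ 1 (mod 97)  [q = 3: ≡ 1 ✗]
Since 34^32 ≡ 1, the order of 34 divides 32 < 96, so 34 is not a primitive root.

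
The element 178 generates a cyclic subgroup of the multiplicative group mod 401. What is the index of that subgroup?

16

ord(178) | φ(401) = 401 − 1 = 400 = 2^4 · 5^2.
Divisors of 400: 1, 2, 4, 5, 8, 10, 16, 20, 25, 40, 50, 80, 100, 200, 400.
Check 178^d mod 401 for each divisor in increasing order:
178^1 ≡ 178 (mod 401)
178^2 ≡ 5 (mod 401)
178^4 ≡ 25 (mod 401)
178^5 ≡ 39 (mod 401)
178^8 ≡ 224 (mod 401)
178^10 ≡ 318 (mod 401)
178^16 ≡ 51 (mod 401)
178^20 ≡ 72 (mod 401)
178^25 ≡ 1 (mod 401) ✓
So ord_401(178) = 25, hence |⟨178⟩| = 25.
The index is φ(401) / ord(178) = 400 / 25 = 16.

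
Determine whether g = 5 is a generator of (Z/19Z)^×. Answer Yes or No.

φ(19) = 19 − 1 = 18 = 2 · 3^2.
Test 5^(18/q) mod 19 for each prime factor q of 18:
5^9 ≡ 1 (mod 19)  [q = 2: ≡ 1 ✗]
5^6 ≡ 7 (mod 19)  [q = 3: ≢ 1 ✓]
Since 5^9 ≡ 1, the order of 5 divides 9 < 18, so 5 is not a primitive root.

No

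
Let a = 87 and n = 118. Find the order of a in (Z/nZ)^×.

29

The order of 87 must divide φ(118) = φ(2)·φ(59) = 1·58 = 58 = 2 · 29.
Divisors of 58: 1, 2, 29, 58.
Test each divisor d:
87^1 ≡ 87
87^2 ≡ 17
87^29 ≡ 1
The smallest such exponent is 29, so the order of 87 is 29.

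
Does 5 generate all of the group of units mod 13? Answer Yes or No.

φ(13) = 13 − 1 = 12 = 2^2 · 3.
It suffices to check that the order of 5 is not a proper divisor of 12: compute 5^(12/q) for q ∈ {2, 3}.
5^6 ≡ 12 (mod 13)  [q = 2: ≢ 1 ✓]
5^4 ≡ 1 (mod 13)  [q = 3: ≡ 1 ✗]
5^4 ≡ 1 shows ord(5) | 4, strictly less than φ(13); not a primitive root.

No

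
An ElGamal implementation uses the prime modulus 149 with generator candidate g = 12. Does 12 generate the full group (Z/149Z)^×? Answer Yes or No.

φ(149) = 149 − 1 = 148 = 2^2 · 37.
12 is a primitive root mod 149 iff 12^(φ(149)/q) ≢ 1 for every prime q | φ(149), i.e. q ∈ {2, 37}.
12^74 ≡ 148 (mod 149)  [q = 2: ≢ 1 ✓]
12^4 ≡ 25 (mod 149)  [q = 37: ≢ 1 ✓]
Every test exponent gives a nontrivial residue, hence 12 generates the full group.

Yes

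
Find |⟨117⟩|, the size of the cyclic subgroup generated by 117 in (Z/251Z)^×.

125

By Lagrange's theorem, ord_251(117) divides φ(251) = 251 − 1 = 250 = 2 · 5^3.
Divisors of 250: 1, 2, 5, 10, 25, 50, 125, 250.
Evaluate successive powers at the divisors of 250:
117^1 ≡ 117
117^2 ≡ 135
117^5 ≡ 80
117^10 ≡ 125
117^25 ≡ 20
117^50 ≡ 149
117^125 ≡ 1
The smallest such exponent is 125, so the order of 117 is 125.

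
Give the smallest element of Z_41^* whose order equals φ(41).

6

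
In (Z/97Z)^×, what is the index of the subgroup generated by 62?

ord(62) | φ(97) = 97 − 1 = 96 = 2^5 · 3.
Divisors of 96: 1, 2, 3, 4, 6, 8, 12, 16, 24, 32, 48, 96.
Compute 62^d (mod 97) for the divisors d until we hit 1:
62^1 ≡ 62 (mod 97)
62^2 ≡ 61 (mod 97)
62^3 ≡ 96 (mod 97)
62^4 ≡ 35 (mod 97)
62^6 ≡ 1 (mod 97) ✓
Thus |⟨62⟩| = ord(62) = 6.
The index is φ(97) / ord(62) = 96 / 6 = 16.

16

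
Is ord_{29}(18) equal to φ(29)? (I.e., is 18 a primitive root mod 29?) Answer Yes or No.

Yes

φ(29) = 29 − 1 = 28 = 2^2 · 7.
Test 18^(28/q) mod 29 for each prime factor q of 28:
18^14 ≡ 28 (mod 29)  [q = 2: ≢ 1 ✓]
18^4 ≡ 25 (mod 29)  [q = 7: ≢ 1 ✓]
All checks pass, so 18 has order 28 and is a primitive root modulo 29.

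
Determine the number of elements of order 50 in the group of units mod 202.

φ(202) = φ(2)·φ(101) = 1·100 = 100 = 2^2 · 5^2.
(Z/202Z)^× is cyclic (|G| = 100); a cyclic group of order m has exactly φ(d) elements of each order d | m, and none otherwise.
50 = 2 · 5^2 divides 100, and φ(50) = 20.

20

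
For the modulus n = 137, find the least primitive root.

3

φ(137) = 137 − 1 = 136 = 2^3 · 17.
g is a primitive root iff g^(136/q) ≢ 1 (mod 137) for each prime q ∈ {2, 17}.
g = 2: 2^68 ≡ 1 — hits 1, so not a primitive root.
g = 3: 3^68 ≡ 136; 3^8 ≡ 122 — none is 1, so 3 is a primitive root.
So 3 is the smallest generator of (Z/137Z)^×.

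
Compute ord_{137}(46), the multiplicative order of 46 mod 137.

136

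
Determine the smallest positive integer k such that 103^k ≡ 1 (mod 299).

The order of 103 must divide φ(299) = φ(13·23) = (13−1)·(23−1) = 12·22 = 264 = 2^3 · 3 · 11.
Divisors of 264: 1, 2, 3, 4, 6, 8, 11, 12, 22, 24, 33, 44, 66, 88, 132, 264.
Evaluate successive powers at the divisors of 264:
103^1 ≡ 103 (mod 299)
103^2 ≡ 144 (mod 299)
103^3 ≡ 181 (mod 299)
103^4 ≡ 105 (mod 299)
103^6 ≡ 170 (mod 299)
103^8 ≡ 261 (mod 299)
103^11 ≡ 298 (mod 299)
103^12 ≡ 196 (mod 299)
103^22 ≡ 1 (mod 299) ✓
Hence ord(103) = 22.

22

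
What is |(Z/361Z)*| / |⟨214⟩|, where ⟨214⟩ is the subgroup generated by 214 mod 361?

The order of 214 must divide φ(361) = φ(19^2) = 19·(19−1) = 342 = 2 · 3^2 · 19.
Divisors of 342: 1, 2, 3, 6, 9, 18, 19, 38, 57, 114, 171, 342.
Compute 214^d (mod 361) for the divisors d until we hit 1:
214^1 ≡ 214 (mod 361)
214^2 ≡ 310 (mod 361)
214^3 ≡ 277 (mod 361)
214^6 ≡ 197 (mod 361)
214^9 ≡ 58 (mod 361)
214^18 ≡ 115 (mod 361)
214^19 ≡ 62 (mod 361)
214^38 ≡ 234 (mod 361)
214^57 ≡ 68 (mod 361)
214^114 ≡ 292 (mod 361)
214^171 ≡ 1 (mod 361) ✓
Thus |⟨214⟩| = ord(214) = 171.
[(Z/361Z)^× : ⟨214⟩] = 342/171 = 2.

2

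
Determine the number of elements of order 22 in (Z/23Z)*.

10

φ(23) = 23 − 1 = 22 = 2 · 11.
(Z/23Z)^× is cyclic (|G| = 22); a cyclic group of order m has exactly φ(d) elements of each order d | m, and none otherwise.
22 = 2 · 11 divides 22, and φ(22) = 10.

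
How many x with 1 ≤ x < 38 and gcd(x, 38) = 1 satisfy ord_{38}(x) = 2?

1

φ(38) = φ(2)·φ(19) = 1·18 = 18 = 2 · 3^2.
(Z/38Z)^× is cyclic (|G| = 18); a cyclic group of order m has exactly φ(d) elements of each order d | m, and none otherwise.
2 | 18, and φ(2) = 2 − 1 = 1.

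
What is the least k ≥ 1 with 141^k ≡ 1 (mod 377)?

84

Since 141 ∈ (Z/377Z)^×, its order divides φ(377) = φ(13·29) = (13−1)·(29−1) = 12·28 = 336 = 2^4 · 3 · 7.
Divisors of 336: 1, 2, 3, 4, 6, 7, 8, 12, 14, 16, 21, 24, 28, 42, 48, 56, 84, 112, 168, 336.
Test each divisor d:
141^1 ≡ 141
141^2 ≡ 277
141^3 ≡ 226
141^4 ≡ 198
141^6 ≡ 181
141^7 ≡ 262
141^8 ≡ 373
141^12 ≡ 339
141^14 ≡ 30
141^16 ≡ 16
141^21 ≡ 320
141^24 ≡ 313
141^28 ≡ 146
141^42 ≡ 233
141^48 ≡ 326
141^56 ≡ 204
141^84 ≡ 1
Hence ord(141) = 84.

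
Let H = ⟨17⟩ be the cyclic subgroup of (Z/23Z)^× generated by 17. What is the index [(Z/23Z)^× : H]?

1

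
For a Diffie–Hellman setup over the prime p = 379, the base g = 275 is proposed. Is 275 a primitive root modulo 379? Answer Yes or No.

φ(379) = 379 − 1 = 378 = 2 · 3^3 · 7.
An element g generates (Z/379Z)^× iff g^(378/q) ≢ 1 (mod 379) for each prime q ∈ {2, 3, 7}.
275^189 ≡ 378 (mod 379)  [q = 2: ≢ 1 ✓]
275^126 ≡ 327 (mod 379)  [q = 3: ≢ 1 ✓]
275^54 ≡ 125 (mod 379)  [q = 7: ≢ 1 ✓]
Every test exponent gives a nontrivial residue, hence 275 generates the full group.

Yes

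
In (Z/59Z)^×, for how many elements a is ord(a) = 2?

1

φ(59) = 59 − 1 = 58 = 2 · 29.
In a cyclic group of order 58, there are φ(d) elements of order d for each divisor d of 58, and zero for non-divisors.
2 | 58, and φ(2) = 2 − 1 = 1.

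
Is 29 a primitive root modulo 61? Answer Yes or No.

No

φ(61) = 61 − 1 = 60 = 2^2 · 3 · 5.
It suffices to check that the order of 29 is not a proper divisor of 60: compute 29^(60/q) for q ∈ {2, 3, 5}.
29^30 ≡ 60 (mod 61)  [q = 2: ≢ 1 ✓]
29^20 ≡ 13 (mod 61)  [q = 3: ≢ 1 ✓]
29^12 ≡ 1 (mod 61)  [q = 5: ≡ 1 ✗]
Since 29^12 ≡ 1, the order of 29 divides 12 < 60, so 29 is not a primitive root.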